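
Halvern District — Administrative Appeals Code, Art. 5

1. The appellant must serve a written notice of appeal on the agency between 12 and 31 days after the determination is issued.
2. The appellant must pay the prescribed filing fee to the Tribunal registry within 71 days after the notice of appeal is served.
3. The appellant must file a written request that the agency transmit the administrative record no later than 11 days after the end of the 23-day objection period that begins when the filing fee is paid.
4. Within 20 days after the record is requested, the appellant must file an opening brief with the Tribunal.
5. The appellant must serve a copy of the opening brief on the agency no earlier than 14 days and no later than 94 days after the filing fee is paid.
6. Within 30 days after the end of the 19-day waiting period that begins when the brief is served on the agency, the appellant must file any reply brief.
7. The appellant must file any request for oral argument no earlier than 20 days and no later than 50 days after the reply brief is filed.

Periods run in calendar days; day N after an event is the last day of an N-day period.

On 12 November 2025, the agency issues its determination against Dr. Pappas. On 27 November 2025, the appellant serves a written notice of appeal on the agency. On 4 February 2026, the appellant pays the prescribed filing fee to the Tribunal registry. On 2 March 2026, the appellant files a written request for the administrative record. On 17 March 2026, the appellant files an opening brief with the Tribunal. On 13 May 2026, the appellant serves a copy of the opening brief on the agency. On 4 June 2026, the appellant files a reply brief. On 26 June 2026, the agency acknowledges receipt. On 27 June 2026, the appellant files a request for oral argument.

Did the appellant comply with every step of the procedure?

(1) the permitted window runs from 12 November 2025 + 12 = 24 November 2025 to 12 November 2025 + 31 = 13 December 2025; 27 November 2025 falls inside that range.
(2) due by 27 November 2025 + 71 days = 6 February 2026; completed 4 February 2026, before the deadline.
(3) due by 27 February 2026 + 11 days = 10 March 2026; done 2 March 2026 — timely.
(4) due by 2 March 2026 + 20 days = 22 March 2026; 17 March 2026 is within that limit.
(5) the permitted window runs from 4 February 2026 + 14 = 18 February 2026 to 4 February 2026 + 94 = 9 May 2026; 13 May 2026 is 4 days past the end of the window.
That is the first point of non-compliance.

No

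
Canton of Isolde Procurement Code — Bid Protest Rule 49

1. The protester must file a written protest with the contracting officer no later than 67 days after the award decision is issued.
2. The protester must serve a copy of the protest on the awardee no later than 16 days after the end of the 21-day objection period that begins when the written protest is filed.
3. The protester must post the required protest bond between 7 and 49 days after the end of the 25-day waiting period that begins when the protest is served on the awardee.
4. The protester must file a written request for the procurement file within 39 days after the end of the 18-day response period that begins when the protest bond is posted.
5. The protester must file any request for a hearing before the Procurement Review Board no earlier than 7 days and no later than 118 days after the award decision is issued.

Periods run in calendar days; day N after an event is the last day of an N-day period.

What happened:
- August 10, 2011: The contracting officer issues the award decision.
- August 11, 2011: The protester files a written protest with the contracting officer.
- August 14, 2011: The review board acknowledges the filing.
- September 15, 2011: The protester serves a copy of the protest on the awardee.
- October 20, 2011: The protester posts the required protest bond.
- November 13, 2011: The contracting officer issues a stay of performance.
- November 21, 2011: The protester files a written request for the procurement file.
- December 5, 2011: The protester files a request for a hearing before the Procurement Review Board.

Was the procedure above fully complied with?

Yes

Step 1: 67 days after August 10, 2011 (when the award decision is issued) is October 16, 2011; completed August 11, 2011, before the deadline.
Step 2: 16 days after September 1, 2011 (end of the 21-day objection period, which began when the written protest is filed on August 11, 2011) is September 17, 2011; September 15, 2011 is within that limit.
Step 3: the window is 7–49 days after October 10, 2011 (end of the 25-day waiting period, which began when the protest is served on the awardee on September 15, 2011), so October 17, 2011 through November 28, 2011; done October 20, 2011, which is between those dates.
Step 4: 39 days after November 7, 2011 (end of the 18-day response period, which began when the protest bond is posted on October 20, 2011) is December 16, 2011; completed November 21, 2011, before the deadline.
Step 5: the window is 7–118 days after August 10, 2011 (when the award decision is issued), so August 17, 2011 through December 6, 2011; done December 5, 2011 — within the window.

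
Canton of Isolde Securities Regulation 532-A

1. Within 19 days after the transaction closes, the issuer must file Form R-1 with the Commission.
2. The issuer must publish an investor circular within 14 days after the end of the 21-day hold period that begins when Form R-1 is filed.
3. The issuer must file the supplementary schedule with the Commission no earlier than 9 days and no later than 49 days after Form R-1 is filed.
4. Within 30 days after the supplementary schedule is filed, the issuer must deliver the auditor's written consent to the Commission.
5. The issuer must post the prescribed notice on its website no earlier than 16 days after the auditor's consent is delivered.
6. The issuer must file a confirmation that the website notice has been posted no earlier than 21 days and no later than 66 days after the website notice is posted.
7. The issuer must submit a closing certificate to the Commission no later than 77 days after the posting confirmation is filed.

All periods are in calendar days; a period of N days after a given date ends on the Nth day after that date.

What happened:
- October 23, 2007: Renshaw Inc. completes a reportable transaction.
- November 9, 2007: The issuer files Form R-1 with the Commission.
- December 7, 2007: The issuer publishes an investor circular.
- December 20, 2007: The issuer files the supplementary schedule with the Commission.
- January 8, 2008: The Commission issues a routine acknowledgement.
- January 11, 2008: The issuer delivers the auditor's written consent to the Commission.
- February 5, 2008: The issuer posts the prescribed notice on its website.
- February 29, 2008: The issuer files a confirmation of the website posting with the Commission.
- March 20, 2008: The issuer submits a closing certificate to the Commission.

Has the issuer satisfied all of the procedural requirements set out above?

Yes

Step 1: 19 days after October 23, 2007 (when the transaction closes) is November 11, 2007; November 9, 2007 is within that limit.
Step 2: 14 days after November 30, 2007 (end of the 21-day hold period, which began when Form R-1 is filed on November 9, 2007) is December 14, 2007; December 7, 2007 is within that limit.
Step 3: the window is 9–49 days after November 9, 2007 (when Form R-1 is filed), so November 18, 2007 through December 28, 2007; December 20, 2007 falls inside that range.
Step 4: 30 days after December 20, 2007 (when the supplementary schedule is filed) is January 19, 2008; completed January 11, 2008, before the deadline.
Step 5: the earliest permitted date is 16 days after January 11, 2008 (when the auditor's consent is delivered), i.e. January 27, 2008; done February 5, 2008, after the minimum wait.
Step 6: the window is 21–66 days after February 5, 2008 (when the website notice is posted), so February 26, 2008 through April 11, 2008; done February 29, 2008, which is between those dates.
Step 7: 77 days after February 29, 2008 (when the posting confirmation is filed) is May 16, 2008; completed March 20, 2008, before the deadline.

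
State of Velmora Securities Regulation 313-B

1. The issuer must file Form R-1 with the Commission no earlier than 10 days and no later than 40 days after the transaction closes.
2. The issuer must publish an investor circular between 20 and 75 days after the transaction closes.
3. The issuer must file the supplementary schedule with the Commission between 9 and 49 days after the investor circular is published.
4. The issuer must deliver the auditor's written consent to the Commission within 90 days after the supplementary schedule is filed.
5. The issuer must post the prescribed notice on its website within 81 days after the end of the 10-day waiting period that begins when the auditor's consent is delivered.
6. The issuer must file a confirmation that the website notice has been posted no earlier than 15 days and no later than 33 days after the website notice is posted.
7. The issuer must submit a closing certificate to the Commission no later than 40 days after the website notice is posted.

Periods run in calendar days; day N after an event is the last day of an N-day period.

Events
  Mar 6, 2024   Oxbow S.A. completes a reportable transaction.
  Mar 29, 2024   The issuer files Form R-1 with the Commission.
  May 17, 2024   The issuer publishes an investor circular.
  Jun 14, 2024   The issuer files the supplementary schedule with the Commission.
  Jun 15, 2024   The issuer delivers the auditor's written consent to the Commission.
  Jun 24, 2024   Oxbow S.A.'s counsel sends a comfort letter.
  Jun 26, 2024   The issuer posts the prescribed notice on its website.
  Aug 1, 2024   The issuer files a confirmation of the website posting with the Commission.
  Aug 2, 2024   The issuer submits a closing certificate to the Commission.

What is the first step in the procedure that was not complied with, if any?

(1) the permitted window runs from Mar 6, 2024 + 10 = Mar 16, 2024 to Mar 6, 2024 + 40 = Apr 15, 2024; Mar 29, 2024 falls inside that range.
(2) the permitted window runs from Mar 6, 2024 + 20 = Mar 26, 2024 to Mar 6, 2024 + 75 = May 20, 2024; done May 17, 2024 — within the window.
(3) the permitted window runs from May 17, 2024 + 9 = May 26, 2024 to May 17, 2024 + 49 = Jul 5, 2024; Jun 14, 2024 falls inside that range.
(4) due by Jun 14, 2024 + 90 days = Sep 12, 2024; completed Jun 15, 2024, before the deadline.
(5) due by Jun 25, 2024 + 81 days = Sep 14, 2024; Jun 26, 2024 is within that limit.
(6) the permitted window runs from Jun 26, 2024 + 15 = Jul 11, 2024 to Jun 26, 2024 + 33 = Jul 29, 2024; Aug 1, 2024 is 3 days past the end of the window.
No need to go further; step 6 was not satisfied.

Step 6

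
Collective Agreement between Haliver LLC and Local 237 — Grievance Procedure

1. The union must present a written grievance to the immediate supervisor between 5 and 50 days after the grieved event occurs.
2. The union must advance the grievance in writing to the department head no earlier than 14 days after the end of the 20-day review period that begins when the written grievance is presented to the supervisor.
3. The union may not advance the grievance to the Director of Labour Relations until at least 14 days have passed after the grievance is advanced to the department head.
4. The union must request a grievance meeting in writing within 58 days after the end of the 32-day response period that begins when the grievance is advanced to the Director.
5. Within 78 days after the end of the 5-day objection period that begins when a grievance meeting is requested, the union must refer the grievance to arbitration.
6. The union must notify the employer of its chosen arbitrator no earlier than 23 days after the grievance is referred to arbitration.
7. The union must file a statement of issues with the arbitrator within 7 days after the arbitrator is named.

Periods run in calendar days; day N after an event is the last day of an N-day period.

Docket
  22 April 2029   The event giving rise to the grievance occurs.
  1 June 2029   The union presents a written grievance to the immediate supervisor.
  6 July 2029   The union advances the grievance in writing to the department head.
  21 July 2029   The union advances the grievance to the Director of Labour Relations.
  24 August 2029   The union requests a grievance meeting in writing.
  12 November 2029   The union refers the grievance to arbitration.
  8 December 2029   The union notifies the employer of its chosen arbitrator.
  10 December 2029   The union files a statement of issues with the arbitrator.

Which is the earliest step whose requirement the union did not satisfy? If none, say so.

Step 1 — 5 and 50 days from 22 April 2029 (when the grieved event occurs) are 27 April 2029 and 11 June 2029 respectively; done 1 June 2029 — within the window.
Step 2 — must wait 14 days from 21 June 2029 (end of the 20-day review period, which began when the written grievance is presented to the supervisor on 1 June 2029), so not before 5 July 2029; 6 July 2029 is on or after that date.
Step 3 — must wait 14 days from 6 July 2029 (when the grievance is advanced to the department head), so not before 20 July 2029; 21 July 2029 is on or after that date.
Step 4 — counting 58 days from 22 August 2029 (end of the 32-day response period, which began when the grievance is advanced to the Director on 21 July 2029) gives a deadline of 19 October 2029; done 24 August 2029 — timely.
Step 5 — counting 78 days from 29 August 2029 (end of the 5-day objection period, which began when a grievance meeting is requested on 24 August 2029) gives a deadline of 15 November 2029; done 12 November 2029 — timely.
Step 6 — must wait 23 days from 12 November 2029 (when the grievance is referred to arbitration), so not before 5 December 2029; done 8 December 2029, after the minimum wait.
Step 7 — counting 7 days from 8 December 2029 (when the arbitrator is named) gives a deadline of 15 December 2029; done 10 December 2029 — timely.

None — every step was satisfied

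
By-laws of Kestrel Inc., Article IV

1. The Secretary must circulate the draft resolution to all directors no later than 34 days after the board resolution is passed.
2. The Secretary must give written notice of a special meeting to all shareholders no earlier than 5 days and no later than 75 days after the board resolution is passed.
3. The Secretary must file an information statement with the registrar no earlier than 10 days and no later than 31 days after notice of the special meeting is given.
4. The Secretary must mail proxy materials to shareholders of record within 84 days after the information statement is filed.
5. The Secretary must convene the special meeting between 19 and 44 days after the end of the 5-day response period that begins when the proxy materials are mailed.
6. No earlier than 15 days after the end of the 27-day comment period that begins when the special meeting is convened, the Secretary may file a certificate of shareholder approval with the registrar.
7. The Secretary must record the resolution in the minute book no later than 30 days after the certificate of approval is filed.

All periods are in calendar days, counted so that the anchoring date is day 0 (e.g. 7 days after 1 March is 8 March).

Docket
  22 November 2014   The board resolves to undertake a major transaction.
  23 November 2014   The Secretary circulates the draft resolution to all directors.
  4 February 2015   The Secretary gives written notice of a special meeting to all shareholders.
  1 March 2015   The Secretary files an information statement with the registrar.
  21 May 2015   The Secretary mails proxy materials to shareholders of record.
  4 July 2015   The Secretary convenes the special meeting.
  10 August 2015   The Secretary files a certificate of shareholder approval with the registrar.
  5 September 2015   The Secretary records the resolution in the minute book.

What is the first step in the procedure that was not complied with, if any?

(1) due by 22 November 2014 + 34 days = 26 December 2014; completed 23 November 2014, before the deadline.
(2) the permitted window runs from 22 November 2014 + 5 = 27 November 2014 to 22 November 2014 + 75 = 5 February 2015; 4 February 2015 falls inside that range.
(3) the permitted window runs from 4 February 2015 + 10 = 14 February 2015 to 4 February 2015 + 31 = 7 March 2015; 1 March 2015 falls inside that range.
(4) due by 1 March 2015 + 84 days = 24 May 2015; completed 21 May 2015, before the deadline.
(5) the permitted window runs from 26 May 2015 + 19 = 14 June 2015 to 26 May 2015 + 44 = 9 July 2015; 4 July 2015 falls inside that range.
(6) permitted from 31 July 2015 + 15 days = 15 August 2015 onward; acted on 10 August 2015, 5 days prematurely.

Step 6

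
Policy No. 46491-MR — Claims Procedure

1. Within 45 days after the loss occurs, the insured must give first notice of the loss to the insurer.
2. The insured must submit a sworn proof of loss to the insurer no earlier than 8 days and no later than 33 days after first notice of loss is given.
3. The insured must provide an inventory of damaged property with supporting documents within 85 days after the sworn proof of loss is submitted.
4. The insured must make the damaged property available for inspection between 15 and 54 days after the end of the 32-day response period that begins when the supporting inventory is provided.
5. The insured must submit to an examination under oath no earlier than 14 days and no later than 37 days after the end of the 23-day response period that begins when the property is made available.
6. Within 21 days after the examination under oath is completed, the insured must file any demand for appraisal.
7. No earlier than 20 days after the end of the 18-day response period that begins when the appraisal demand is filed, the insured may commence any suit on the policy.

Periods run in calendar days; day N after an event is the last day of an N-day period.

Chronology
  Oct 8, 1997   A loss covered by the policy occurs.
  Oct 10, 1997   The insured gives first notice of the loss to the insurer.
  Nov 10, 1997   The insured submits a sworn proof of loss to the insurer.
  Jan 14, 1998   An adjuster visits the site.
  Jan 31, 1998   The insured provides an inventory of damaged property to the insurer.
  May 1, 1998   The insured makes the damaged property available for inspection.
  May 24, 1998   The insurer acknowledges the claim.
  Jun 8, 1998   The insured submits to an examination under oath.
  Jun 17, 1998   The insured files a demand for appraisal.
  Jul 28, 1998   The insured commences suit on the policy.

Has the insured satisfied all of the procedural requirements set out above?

No

Step 1 — counting 45 days from Oct 8, 1997 (when the loss occurs) gives a deadline of Nov 22, 1997; Oct 10, 1997 is within that limit.
Step 2 — 8 and 33 days from Oct 10, 1997 (when first notice of loss is given) are Oct 18, 1997 and Nov 12, 1997 respectively; Nov 10, 1997 falls inside that range.
Step 3 — counting 85 days from Nov 10, 1997 (when the sworn proof of loss is submitted) gives a deadline of Feb 3, 1998; done Jan 31, 1998 — timely.
Step 4 — 15 and 54 days from Mar 4, 1998 (end of the 32-day response period, which began when the supporting inventory is provided on Jan 31, 1998) are Mar 19, 1998 and Apr 27, 1998 respectively; May 1, 1998 is 4 days past the end of the window.
That is the first point of non-compliance.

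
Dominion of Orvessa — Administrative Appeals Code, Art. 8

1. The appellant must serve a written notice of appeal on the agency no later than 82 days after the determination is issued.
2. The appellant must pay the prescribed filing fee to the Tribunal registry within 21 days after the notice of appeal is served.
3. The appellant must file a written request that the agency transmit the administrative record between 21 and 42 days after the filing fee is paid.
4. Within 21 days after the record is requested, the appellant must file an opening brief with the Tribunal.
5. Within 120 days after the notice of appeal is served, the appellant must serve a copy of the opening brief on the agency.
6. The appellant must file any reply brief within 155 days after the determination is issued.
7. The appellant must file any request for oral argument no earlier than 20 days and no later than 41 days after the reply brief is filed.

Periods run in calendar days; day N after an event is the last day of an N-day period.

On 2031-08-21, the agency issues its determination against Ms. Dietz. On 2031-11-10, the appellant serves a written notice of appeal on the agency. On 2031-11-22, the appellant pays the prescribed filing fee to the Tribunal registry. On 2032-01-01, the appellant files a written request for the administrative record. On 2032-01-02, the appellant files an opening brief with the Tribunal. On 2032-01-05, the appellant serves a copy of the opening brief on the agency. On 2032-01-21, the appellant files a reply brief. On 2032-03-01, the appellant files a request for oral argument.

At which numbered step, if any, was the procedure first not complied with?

Step 1: 82 days after 2031-08-21 (when the determination is issued) is 2031-11-11; completed 2031-11-10, before the deadline.
Step 2: 21 days after 2031-11-10 (when the notice of appeal is served) is 2031-12-01; completed 2031-11-22, before the deadline.
Step 3: the window is 21–42 days after 2031-11-22 (when the filing fee is paid), so 2031-12-13 through 2032-01-03; 2032-01-01 falls inside that range.
Step 4: 21 days after 2032-01-01 (when the record is requested) is 2032-01-22; completed 2032-01-02, before the deadline.
Step 5: 120 days after 2031-11-10 (when the notice of appeal is served) is 2032-03-09; completed 2032-01-05, before the deadline.
Step 6: 155 days after 2031-08-21 (when the determination is issued) is 2032-01-23; done 2032-01-21 — timely.
Step 7: the window is 20–41 days after 2032-01-21 (when the reply brief is filed), so 2032-02-10 through 2032-03-02; done 2032-03-01, which is between those dates.

None — every step was satisfied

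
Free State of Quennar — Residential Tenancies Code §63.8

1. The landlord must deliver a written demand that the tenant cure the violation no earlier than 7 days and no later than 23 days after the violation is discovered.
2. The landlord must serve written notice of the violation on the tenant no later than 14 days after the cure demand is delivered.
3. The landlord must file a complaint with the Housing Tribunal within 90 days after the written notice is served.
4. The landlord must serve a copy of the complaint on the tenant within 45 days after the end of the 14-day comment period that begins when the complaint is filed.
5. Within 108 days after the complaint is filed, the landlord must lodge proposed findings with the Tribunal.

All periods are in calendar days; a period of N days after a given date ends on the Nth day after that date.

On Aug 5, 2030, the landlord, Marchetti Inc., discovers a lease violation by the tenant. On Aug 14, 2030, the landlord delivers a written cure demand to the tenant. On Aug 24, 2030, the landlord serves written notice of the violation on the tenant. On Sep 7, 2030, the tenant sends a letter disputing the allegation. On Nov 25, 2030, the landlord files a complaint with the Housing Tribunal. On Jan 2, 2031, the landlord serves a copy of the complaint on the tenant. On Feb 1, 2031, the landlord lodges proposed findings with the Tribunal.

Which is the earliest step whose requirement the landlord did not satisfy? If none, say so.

Step 1: the window is 7–23 days after Aug 5, 2030 (when the violation is discovered), so Aug 12, 2030 through Aug 28, 2030; done Aug 14, 2030 — within the window.
Step 2: 14 days after Aug 14, 2030 (when the cure demand is delivered) is Aug 28, 2030; done Aug 24, 2030 — timely.
Step 3: 90 days after Aug 24, 2030 (when the written notice is served) is Nov 22, 2030; done Nov 25, 2030 — 3 days late.
Later steps need not be reached.

Step 3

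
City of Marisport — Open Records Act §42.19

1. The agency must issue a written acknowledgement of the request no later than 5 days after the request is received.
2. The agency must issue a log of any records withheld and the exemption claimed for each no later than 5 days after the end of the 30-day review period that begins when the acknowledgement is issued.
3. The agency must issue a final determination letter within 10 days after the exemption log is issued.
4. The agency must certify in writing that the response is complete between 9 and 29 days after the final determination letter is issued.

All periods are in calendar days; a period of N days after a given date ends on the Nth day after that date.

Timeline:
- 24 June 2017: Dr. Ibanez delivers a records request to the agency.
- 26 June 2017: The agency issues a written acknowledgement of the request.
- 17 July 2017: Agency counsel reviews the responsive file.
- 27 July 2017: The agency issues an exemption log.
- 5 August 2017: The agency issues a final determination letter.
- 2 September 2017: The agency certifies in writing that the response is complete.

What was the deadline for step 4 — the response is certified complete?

Step 4 runs from 5 August 2017, when the final determination letter is issued. The window is 9–29 days after 5 August 2017; it closes on 3 September 2017.

3 September 2017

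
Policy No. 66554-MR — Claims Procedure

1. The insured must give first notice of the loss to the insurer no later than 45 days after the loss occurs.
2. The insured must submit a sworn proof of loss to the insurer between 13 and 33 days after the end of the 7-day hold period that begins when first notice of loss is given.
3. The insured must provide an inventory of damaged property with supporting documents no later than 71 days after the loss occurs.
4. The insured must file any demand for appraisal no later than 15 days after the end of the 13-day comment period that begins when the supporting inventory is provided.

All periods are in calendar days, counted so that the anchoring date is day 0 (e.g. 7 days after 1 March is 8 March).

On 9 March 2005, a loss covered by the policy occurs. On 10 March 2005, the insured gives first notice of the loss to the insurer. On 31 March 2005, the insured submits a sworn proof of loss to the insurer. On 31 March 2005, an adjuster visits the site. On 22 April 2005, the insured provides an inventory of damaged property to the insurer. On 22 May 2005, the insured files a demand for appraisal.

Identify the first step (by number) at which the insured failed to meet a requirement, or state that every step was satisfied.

Step 4

Step 1 — counting 45 days from 9 March 2005 (when the loss occurs) gives a deadline of 23 April 2005; 10 March 2005 is within that limit.
Step 2 — 13 and 33 days from 17 March 2005 (end of the 7-day hold period, which began when first notice of loss is given on 10 March 2005) are 30 March 2005 and 19 April 2005 respectively; done 31 March 2005 — within the window.
Step 3 — counting 71 days from 9 March 2005 (when the loss occurs) gives a deadline of 19 May 2005; 22 April 2005 is within that limit.
Step 4 — counting 15 days from 5 May 2005 (end of the 13-day comment period, which began when the supporting inventory is provided on 22 April 2005) gives a deadline of 20 May 2005; done 22 May 2005 — 2 days late.
Later steps need not be reached.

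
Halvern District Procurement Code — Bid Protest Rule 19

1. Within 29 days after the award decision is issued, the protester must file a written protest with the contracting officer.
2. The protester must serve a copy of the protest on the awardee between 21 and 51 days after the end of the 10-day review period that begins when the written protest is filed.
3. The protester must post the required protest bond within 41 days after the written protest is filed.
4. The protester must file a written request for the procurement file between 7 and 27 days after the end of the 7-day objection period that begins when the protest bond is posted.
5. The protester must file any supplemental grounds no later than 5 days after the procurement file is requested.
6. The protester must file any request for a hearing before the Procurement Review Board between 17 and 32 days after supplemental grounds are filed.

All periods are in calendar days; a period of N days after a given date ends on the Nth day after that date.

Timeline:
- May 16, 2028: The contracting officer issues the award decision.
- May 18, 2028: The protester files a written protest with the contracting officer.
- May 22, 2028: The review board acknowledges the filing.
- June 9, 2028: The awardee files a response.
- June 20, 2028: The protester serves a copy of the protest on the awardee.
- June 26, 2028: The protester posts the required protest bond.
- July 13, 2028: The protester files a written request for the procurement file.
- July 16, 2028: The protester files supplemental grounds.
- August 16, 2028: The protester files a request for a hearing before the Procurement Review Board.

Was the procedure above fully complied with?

Step 1 — counting 29 days from May 16, 2028 (when the award decision is issued) gives a deadline of June 14, 2028; May 18, 2028 is within that limit.
Step 2 — 21 and 51 days from May 28, 2028 (end of the 10-day review period, which began when the written protest is filed on May 18, 2028) are June 18, 2028 and July 18, 2028 respectively; done June 20, 2028 — within the window.
Step 3 — counting 41 days from May 18, 2028 (when the written protest is filed) gives a deadline of June 28, 2028; June 26, 2028 is within that limit.
Step 4 — 7 and 27 days from July 3, 2028 (end of the 7-day objection period, which began when the protest bond is posted on June 26, 2028) are July 10, 2028 and July 30, 2028 respectively; done July 13, 2028 — within the window.
Step 5 — counting 5 days from July 13, 2028 (when the procurement file is requested) gives a deadline of July 18, 2028; completed July 16, 2028, before the deadline.
Step 6 — 17 and 32 days from July 16, 2028 (when supplemental grounds are filed) are August 2, 2028 and August 17, 2028 respectively; done August 16, 2028 — within the window.

Yes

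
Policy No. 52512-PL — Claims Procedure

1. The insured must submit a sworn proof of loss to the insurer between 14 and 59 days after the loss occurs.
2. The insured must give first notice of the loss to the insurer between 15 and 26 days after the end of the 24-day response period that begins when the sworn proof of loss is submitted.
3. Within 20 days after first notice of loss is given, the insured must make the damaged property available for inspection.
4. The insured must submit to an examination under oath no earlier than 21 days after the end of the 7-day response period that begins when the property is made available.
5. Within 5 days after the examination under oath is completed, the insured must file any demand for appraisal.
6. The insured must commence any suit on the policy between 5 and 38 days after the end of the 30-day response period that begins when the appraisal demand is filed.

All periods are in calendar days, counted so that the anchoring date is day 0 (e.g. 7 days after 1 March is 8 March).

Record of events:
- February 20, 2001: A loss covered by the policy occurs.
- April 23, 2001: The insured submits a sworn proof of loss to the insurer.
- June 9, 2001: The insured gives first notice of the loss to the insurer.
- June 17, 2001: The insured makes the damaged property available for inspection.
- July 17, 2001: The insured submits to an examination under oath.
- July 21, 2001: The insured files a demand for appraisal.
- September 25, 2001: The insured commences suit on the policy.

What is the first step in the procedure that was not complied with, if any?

Step 1: the window is 14–59 days after February 20, 2001 (when the loss occurs), so March 6, 2001 through April 20, 2001; April 23, 2001 is 3 days past the end of the window.
The analysis stops there.

Step 1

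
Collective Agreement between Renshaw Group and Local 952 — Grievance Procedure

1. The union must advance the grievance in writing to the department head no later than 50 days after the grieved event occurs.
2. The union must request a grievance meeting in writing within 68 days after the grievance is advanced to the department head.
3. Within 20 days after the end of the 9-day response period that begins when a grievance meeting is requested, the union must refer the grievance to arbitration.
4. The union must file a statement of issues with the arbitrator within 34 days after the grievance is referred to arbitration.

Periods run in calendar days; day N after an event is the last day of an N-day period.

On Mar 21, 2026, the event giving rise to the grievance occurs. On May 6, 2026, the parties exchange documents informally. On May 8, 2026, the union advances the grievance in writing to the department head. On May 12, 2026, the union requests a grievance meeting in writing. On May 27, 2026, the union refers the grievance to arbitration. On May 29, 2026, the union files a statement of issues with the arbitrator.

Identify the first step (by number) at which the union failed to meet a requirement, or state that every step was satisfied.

None — every step was satisfied

Step 1: 50 days after Mar 21, 2026 (when the grieved event occurs) is May 10, 2026; done May 8, 2026 — timely.
Step 2: 68 days after May 8, 2026 (when the grievance is advanced to the department head) is Jul 15, 2026; May 12, 2026 is within that limit.
Step 3: 20 days after May 21, 2026 (end of the 9-day response period, which began when a grievance meeting is requested on May 12, 2026) is Jun 10, 2026; done May 27, 2026 — timely.
Step 4: 34 days after May 27, 2026 (when the grievance is referred to arbitration) is Jun 30, 2026; done May 29, 2026 — timely.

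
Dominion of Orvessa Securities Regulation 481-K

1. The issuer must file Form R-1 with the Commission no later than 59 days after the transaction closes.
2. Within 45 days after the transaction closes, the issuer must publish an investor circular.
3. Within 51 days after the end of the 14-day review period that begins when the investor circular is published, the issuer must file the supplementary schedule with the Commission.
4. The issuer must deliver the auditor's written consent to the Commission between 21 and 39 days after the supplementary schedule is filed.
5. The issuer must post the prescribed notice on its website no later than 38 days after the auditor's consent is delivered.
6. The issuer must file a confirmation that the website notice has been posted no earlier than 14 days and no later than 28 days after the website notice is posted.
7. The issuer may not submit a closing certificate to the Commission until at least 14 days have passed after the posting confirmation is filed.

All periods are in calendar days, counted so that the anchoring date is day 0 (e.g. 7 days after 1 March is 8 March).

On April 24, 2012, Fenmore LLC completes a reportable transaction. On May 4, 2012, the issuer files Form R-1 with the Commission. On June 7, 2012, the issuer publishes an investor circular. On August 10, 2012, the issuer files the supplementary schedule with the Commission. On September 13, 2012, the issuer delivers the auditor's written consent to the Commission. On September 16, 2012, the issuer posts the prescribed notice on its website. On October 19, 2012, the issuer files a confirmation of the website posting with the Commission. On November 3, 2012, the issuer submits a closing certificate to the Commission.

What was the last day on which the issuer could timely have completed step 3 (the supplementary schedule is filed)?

August 11, 2012

The investor circular is published on June 7, 2012; the 14-day review period therefore ends June 21, 2012, and step 3 runs from that date. 51 days after June 21, 2012 is August 11, 2012.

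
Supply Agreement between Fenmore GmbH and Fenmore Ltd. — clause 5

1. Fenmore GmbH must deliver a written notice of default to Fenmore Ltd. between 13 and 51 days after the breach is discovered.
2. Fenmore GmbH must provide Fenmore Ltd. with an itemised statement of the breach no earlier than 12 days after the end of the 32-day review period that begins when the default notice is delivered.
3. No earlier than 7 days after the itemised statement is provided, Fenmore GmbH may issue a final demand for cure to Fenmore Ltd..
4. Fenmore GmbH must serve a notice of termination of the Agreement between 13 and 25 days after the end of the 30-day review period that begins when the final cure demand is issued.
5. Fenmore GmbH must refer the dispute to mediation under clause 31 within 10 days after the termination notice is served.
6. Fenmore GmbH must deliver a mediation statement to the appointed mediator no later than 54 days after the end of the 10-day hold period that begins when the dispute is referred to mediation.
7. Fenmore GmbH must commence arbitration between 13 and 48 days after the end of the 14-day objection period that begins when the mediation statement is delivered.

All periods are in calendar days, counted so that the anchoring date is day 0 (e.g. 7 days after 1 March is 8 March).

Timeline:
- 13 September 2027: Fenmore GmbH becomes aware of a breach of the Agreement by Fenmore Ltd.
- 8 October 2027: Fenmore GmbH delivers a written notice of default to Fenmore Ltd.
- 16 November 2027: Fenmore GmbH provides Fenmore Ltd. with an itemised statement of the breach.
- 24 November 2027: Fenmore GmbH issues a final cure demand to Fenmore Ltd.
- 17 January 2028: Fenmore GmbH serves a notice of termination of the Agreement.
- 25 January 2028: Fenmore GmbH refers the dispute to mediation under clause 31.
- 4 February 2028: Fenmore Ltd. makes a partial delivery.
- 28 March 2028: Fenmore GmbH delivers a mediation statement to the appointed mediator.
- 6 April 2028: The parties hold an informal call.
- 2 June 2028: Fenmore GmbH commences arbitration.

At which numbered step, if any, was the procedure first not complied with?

Step 1: the window is 13–51 days after 13 September 2027 (when the breach is discovered), so 26 September 2027 through 3 November 2027; done 8 October 2027 — within the window.
Step 2: the earliest permitted date is 12 days after 9 November 2027 (end of the 32-day review period, which began when the default notice is delivered on 8 October 2027), i.e. 21 November 2027; 16 November 2027 is 5 days before the earliest permitted date.

Step 2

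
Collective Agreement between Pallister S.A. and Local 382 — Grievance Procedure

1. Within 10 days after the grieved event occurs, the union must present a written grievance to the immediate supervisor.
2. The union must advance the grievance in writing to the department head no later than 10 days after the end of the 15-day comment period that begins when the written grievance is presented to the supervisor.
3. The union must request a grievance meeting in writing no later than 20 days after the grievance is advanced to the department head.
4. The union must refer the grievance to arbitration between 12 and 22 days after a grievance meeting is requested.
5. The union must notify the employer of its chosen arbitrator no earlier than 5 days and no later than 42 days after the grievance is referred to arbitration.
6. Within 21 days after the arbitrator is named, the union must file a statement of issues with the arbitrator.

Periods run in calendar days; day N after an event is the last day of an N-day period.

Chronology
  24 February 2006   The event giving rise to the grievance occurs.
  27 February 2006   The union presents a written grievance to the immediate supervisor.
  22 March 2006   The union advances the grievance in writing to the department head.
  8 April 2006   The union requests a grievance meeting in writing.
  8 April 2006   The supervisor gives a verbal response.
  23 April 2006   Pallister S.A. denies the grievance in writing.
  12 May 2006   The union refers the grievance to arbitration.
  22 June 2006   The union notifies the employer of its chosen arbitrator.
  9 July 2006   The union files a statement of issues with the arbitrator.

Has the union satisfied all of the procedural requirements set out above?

No

(1) due by 24 February 2006 + 10 days = 6 March 2006; completed 27 February 2006, before the deadline.
(2) due by 14 March 2006 + 10 days = 24 March 2006; 22 March 2006 is within that limit.
(3) due by 22 March 2006 + 20 days = 11 April 2006; done 8 April 2006 — timely.
(4) the permitted window runs from 8 April 2006 + 12 = 20 April 2006 to 8 April 2006 + 22 = 30 April 2006; done 12 May 2006 — 12 days after the window closed.
No need to go further; step 4 was not satisfied.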